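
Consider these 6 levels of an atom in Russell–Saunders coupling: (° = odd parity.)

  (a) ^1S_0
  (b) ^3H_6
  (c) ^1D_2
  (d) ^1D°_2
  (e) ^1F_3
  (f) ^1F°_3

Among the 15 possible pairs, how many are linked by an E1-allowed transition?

4

(a)–(b): forbidden (parity, ΔS, ΔL, ΔJ).
(a)–(c): forbidden (parity, ΔL, ΔJ).
(a)–(d): forbidden (ΔL, ΔJ).
(a)–(e): forbidden (parity, ΔL, ΔJ).
(a)–(f): forbidden (ΔL, ΔJ).
(b)–(c): forbidden (parity, ΔS, ΔL, ΔJ).
(b)–(d): forbidden (ΔS, ΔL, ΔJ).
(b)–(e): forbidden (parity, ΔS, ΔL, ΔJ).
(b)–(f): forbidden (ΔS, ΔL, ΔJ).
(c)–(d): allowed.
(c)–(e): forbidden (parity).
(c)–(f): allowed.
(d)–(e): allowed.
(d)–(f): forbidden (parity).
(e)–(f): allowed.
Allowed pairs: 4 of 15.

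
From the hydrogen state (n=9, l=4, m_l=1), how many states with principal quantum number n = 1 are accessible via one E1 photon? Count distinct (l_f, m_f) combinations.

E1 requires l_f ∈ {3, 5}, but neither lies in [0, 0], so no final state is reachable.
Total: 0.

0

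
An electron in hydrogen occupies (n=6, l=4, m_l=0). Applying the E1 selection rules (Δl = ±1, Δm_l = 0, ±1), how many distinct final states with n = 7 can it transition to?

E1 requires Δl = ±1, so l_f ∈ {3, 5}; with 0 ≤ l_f ≤ n_f−1 = 6, the allowed l_f values are {3, 5}.
For l_f = 3: m_f ∈ {m_i−1, m_i, m_i+1} ∩ [−3, 3] = {-1, 0, 1} → 3 states.
For l_f = 5: m_f ∈ {m_i−1, m_i, m_i+1} ∩ [−5, 5] = {-1, 0, 1} → 3 states.
Total: 6.

6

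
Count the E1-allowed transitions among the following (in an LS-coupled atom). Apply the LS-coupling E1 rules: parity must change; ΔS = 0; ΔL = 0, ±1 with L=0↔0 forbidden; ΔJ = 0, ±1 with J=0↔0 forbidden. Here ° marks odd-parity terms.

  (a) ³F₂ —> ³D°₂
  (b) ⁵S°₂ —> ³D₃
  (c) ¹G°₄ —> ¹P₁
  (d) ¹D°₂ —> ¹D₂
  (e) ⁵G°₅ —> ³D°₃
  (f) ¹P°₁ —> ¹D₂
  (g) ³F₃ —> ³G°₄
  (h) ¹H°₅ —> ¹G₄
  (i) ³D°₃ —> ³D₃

6

(a) allowed
(b) forbidden (ΔS, ΔL fail)
(c) forbidden (ΔL, ΔJ fail)
(d) allowed
(e) forbidden (parity, ΔS, ΔL, ΔJ fail)
(f) allowed
(g) allowed
(h) allowed
(i) allowed
Total allowed: 6 of 9.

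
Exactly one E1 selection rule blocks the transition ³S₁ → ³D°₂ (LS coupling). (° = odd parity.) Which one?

the ΔL = 0, ±1 rule

ΔJ = 0, ±1 (not J=0↔0): J: 1 → 2, ΔJ = +1 — ✓.
ΔL = 0, ±1 (not L=0↔0): L: 0 → 2, ΔL = +2 — ✗.
ΔS = 0: S: 1 → 1 — ✓.
Parity must change: even → odd — ✓.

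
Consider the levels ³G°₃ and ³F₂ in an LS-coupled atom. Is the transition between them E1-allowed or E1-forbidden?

allowed

Initial level: S=1, L=4, J=3, parity odd. Final level: S=1, L=3, J=2, parity even.
Parity must change: odd → even — passes.
ΔS = 0: S: 1 → 1 — passes.
ΔL = 0, ±1 (not L=0↔0): L: 4 → 3, ΔL = -1 — passes.
ΔJ = 0, ±1 (not J=0↔0): J: 3 → 2, ΔJ = -1 — passes.
All four E1 rules are satisfied.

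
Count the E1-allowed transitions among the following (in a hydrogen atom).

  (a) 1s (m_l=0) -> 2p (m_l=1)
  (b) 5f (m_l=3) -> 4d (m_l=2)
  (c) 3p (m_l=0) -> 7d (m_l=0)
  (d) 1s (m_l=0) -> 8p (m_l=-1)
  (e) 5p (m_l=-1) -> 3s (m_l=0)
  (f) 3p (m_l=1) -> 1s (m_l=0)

6

(a) allowed
(b) allowed
(c) allowed
(d) allowed
(e) allowed
(f) allowed
Total allowed: 6 of 6.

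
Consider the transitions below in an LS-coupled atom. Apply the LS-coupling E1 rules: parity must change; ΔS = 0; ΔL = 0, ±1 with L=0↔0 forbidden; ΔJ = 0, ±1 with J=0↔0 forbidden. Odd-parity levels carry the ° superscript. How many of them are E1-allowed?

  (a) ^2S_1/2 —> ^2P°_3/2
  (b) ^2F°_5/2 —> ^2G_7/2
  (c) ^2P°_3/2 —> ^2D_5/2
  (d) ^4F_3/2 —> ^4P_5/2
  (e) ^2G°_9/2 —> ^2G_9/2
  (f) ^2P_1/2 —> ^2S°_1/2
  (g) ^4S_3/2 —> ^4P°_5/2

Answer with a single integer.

6

(a) allowed
(b) allowed
(c) allowed
(d) forbidden (parity, ΔL fail)
(e) allowed
(f) allowed
(g) allowed
Total allowed: 6 of 7.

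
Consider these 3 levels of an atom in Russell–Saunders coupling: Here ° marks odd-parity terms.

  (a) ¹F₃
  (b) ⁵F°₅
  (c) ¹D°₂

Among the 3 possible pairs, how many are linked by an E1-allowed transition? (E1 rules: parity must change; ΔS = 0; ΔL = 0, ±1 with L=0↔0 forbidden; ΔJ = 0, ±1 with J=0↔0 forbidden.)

(a)–(b): forbidden (ΔS, ΔJ).
(a)–(c): allowed.
(b)–(c): forbidden (parity, ΔS, ΔJ).
Allowed pairs: 1 of 3.

1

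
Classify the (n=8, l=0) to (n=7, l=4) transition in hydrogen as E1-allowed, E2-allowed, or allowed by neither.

Δl = 4 − 0 = +4; l_i + l_f = 4.
E1 (Δl = ±1): not satisfied.
E2 (Δl = 0,±2, l_i+l_f ≥ 2): not satisfied.

neither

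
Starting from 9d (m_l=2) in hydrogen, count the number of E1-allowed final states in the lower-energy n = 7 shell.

4

E1 requires Δl = ±1, so l_f ∈ {1, 3}; with 0 ≤ l_f ≤ n_f−1 = 6, the allowed l_f values are {1, 3}.
For l_f = 1: m_f ∈ {m_i−1, m_i, m_i+1} ∩ [−1, 1] = {1} → 1 state.
For l_f = 3: m_f ∈ {m_i−1, m_i, m_i+1} ∩ [−3, 3] = {1, 2, 3} → 3 states.
Total: 4.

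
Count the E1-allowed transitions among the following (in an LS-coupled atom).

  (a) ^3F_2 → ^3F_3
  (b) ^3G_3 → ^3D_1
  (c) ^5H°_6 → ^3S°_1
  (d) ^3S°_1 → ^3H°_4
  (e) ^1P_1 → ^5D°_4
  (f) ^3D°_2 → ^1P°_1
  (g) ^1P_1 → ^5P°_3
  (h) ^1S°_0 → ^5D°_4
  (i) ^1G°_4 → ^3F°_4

0

(a) forbidden (parity fails)
(b) forbidden (parity, ΔL, ΔJ fail)
(c) forbidden (parity, ΔS, ΔL, ΔJ fail)
(d) forbidden (parity, ΔL, ΔJ fail)
(e) forbidden (ΔS, ΔJ fail)
(f) forbidden (parity, ΔS fail)
(g) forbidden (ΔS, ΔJ fail)
(h) forbidden (parity, ΔS, ΔL, ΔJ fail)
(i) forbidden (parity, ΔS fail)
Total allowed: 0 of 9.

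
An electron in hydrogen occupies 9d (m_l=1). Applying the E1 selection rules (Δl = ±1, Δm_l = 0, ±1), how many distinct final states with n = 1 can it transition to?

0

E1 requires l_f ∈ {1, 3}, but neither lies in [0, 0], so no final state is reachable.
Total: 0.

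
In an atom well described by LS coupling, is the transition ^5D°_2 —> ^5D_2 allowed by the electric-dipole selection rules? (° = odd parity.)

allowed

Parity must change: odd → even — satisfied.
ΔS = 0: S: 2 → 2 — satisfied.
ΔL = 0, ±1 (not L=0↔0): L: 2 → 2, ΔL = +0 — satisfied.
ΔJ = 0, ±1 (not J=0↔0): J: 2 → 2, ΔJ = +0 — satisfied.
All four E1 rules are satisfied.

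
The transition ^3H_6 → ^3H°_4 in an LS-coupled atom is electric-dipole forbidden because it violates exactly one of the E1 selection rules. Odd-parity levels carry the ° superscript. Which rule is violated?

the ΔJ = 0, ±1 rule

Initial level: S=1, L=5, J=6, parity even. Final level: S=1, L=5, J=4, parity odd.
ΔS = 0: S: 1 → 1 — ok.
ΔL = 0, ±1 (not L=0↔0): L: 5 → 5, ΔL = +0 — ok.
ΔJ = 0, ±1 (not J=0↔0): J: 6 → 4, ΔJ = -2 — fails.
Parity must change: even → odd — ok.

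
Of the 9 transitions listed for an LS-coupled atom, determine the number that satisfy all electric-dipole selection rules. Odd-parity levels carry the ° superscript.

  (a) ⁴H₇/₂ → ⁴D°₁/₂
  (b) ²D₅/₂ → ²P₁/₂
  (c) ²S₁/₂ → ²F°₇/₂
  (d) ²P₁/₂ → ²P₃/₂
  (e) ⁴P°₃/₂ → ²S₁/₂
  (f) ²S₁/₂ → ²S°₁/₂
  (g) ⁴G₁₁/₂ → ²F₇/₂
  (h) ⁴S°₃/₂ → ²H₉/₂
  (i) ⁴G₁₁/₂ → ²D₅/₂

0

(a) forbidden (ΔL, ΔJ fail)
(b) forbidden (parity, ΔJ fail)
(c) forbidden (ΔL, ΔJ fail)
(d) forbidden (parity fails)
(e) forbidden (ΔS fails)
(f) forbidden (ΔL fails)
(g) forbidden (parity, ΔS, ΔJ fail)
(h) forbidden (ΔS, ΔL, ΔJ fail)
(i) forbidden (parity, ΔS, ΔL, ΔJ fail)
Total allowed: 0 of 9.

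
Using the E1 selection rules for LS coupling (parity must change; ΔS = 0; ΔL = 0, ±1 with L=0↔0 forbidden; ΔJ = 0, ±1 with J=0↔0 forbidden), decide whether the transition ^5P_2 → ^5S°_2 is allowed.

allowed

Parity must change: even → odd — passes.
ΔS = 0: S: 2 → 2 — passes.
ΔL = 0, ±1 (not L=0↔0): L: 1 → 0, ΔL = -1 — passes.
ΔJ = 0, ±1 (not J=0↔0): J: 2 → 2, ΔJ = +0 — passes.
All four E1 rules are satisfied.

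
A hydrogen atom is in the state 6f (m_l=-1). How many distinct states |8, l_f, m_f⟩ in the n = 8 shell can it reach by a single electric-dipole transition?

6

E1 requires Δl = ±1, so l_f ∈ {2, 4}; with 0 ≤ l_f ≤ n_f−1 = 7, the allowed l_f values are {2, 4}.
For l_f = 2: m_f ∈ {m_i−1, m_i, m_i+1} ∩ [−2, 2] = {-2, -1, 0} → 3 states.
For l_f = 4: m_f ∈ {m_i−1, m_i, m_i+1} ∩ [−4, 4] = {-2, -1, 0} → 3 states.
Total: 6.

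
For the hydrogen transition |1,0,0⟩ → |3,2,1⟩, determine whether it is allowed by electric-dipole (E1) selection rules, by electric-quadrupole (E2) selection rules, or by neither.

Δl = 2 − 0 = +2; l_i + l_f = 2.
Δm_l = +1.
E1 (Δl = ±1, |Δm_l| ≤ 1): not satisfied.
E2 (Δl = 0,±2, l_i+l_f ≥ 2, |Δm_l| ≤ 2): satisfied.

E2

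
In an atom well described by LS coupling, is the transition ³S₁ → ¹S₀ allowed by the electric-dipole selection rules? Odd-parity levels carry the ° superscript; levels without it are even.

forbidden

Reading off the term symbols: S 1→0, L 0→0, J 1→0, parity even→even.
Parity must change: even → even — violated.
ΔS = 0: S: 1 → 0 — violated.
ΔL = 0, ±1 (not L=0↔0): L: 0 → 0, ΔL = +0 — violated.
ΔJ = 0, ±1 (not J=0↔0): J: 1 → 0, ΔJ = -1 — satisfied.
Rule(s) violated: parity, ΔS, ΔL.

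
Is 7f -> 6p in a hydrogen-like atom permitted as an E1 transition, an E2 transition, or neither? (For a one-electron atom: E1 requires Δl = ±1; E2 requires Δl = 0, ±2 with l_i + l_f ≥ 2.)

Δl = 1 − 3 = -2; l_i + l_f = 4.
E1 (Δl = ±1): not satisfied.
E2 (Δl = 0,±2, l_i+l_f ≥ 2): satisfied.

E2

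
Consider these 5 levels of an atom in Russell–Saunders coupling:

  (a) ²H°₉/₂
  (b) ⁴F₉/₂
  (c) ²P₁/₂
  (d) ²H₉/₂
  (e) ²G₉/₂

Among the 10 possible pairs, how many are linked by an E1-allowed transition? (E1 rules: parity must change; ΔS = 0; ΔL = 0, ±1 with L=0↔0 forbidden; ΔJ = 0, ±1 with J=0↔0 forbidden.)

(a)–(b): forbidden (ΔS, ΔL).
(a)–(c): forbidden (ΔL, ΔJ).
(a)–(d): allowed.
(a)–(e): allowed.
(b)–(c): forbidden (parity, ΔS, ΔL, ΔJ).
(b)–(d): forbidden (parity, ΔS, ΔL).
(b)–(e): forbidden (parity, ΔS).
(c)–(d): forbidden (parity, ΔL, ΔJ).
(c)–(e): forbidden (parity, ΔL, ΔJ).
(d)–(e): forbidden (parity).
Allowed pairs: 2 of 10.

2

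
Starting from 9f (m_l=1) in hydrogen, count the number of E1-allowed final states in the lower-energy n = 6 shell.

E1 requires Δl = ±1, so l_f ∈ {2, 4}; with 0 ≤ l_f ≤ n_f−1 = 5, the allowed l_f values are {2, 4}.
For l_f = 2: m_f ∈ {m_i−1, m_i, m_i+1} ∩ [−2, 2] = {0, 1, 2} → 3 states.
For l_f = 4: m_f ∈ {m_i−1, m_i, m_i+1} ∩ [−4, 4] = {0, 1, 2} → 3 states.
Total: 6.

6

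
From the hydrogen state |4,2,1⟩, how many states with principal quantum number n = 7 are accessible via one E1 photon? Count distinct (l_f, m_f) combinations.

5

E1 requires Δl = ±1, so l_f ∈ {1, 3}; with 0 ≤ l_f ≤ n_f−1 = 6, the allowed l_f values are {1, 3}.
For l_f = 1: m_f ∈ {m_i−1, m_i, m_i+1} ∩ [−1, 1] = {0, 1} → 2 states.
For l_f = 3: m_f ∈ {m_i−1, m_i, m_i+1} ∩ [−3, 3] = {0, 1, 2} → 3 states.
Total: 5.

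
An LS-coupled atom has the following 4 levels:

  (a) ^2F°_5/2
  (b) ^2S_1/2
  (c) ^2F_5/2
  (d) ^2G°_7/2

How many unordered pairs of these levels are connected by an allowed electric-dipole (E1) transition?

2

(a)–(b): forbidden (ΔL, ΔJ).
(a)–(c): allowed.
(a)–(d): forbidden (parity).
(b)–(c): forbidden (parity, ΔL, ΔJ).
(b)–(d): forbidden (ΔL, ΔJ).
(c)–(d): allowed.
Allowed pairs: 2 of 6.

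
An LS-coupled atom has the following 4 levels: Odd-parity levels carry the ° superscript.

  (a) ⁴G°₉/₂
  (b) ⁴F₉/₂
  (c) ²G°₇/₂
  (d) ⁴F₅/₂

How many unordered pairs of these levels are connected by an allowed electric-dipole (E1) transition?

(a)–(b): allowed.
(a)–(c): forbidden (parity, ΔS).
(a)–(d): forbidden (ΔJ).
(b)–(c): forbidden (ΔS).
(b)–(d): forbidden (parity, ΔJ).
(c)–(d): forbidden (ΔS).
Allowed pairs: 1 of 6.

1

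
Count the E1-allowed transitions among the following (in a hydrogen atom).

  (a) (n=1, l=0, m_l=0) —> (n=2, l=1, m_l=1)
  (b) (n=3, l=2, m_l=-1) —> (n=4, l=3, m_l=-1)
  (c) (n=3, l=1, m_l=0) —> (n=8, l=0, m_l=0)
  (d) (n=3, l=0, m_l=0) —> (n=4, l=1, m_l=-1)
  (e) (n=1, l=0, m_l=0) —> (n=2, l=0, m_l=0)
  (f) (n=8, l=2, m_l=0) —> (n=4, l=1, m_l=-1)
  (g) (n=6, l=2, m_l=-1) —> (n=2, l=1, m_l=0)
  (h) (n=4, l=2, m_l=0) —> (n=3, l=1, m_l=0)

7

(a) allowed
(b) allowed
(c) allowed
(d) allowed
(e) forbidden — Δl = +0 (E1 requires Δl = ±1)
(f) allowed
(g) allowed
(h) allowed
Total allowed: 7 of 8.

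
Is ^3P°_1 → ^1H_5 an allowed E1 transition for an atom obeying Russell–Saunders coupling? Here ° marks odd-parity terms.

forbidden

Initial level: S=1, L=1, J=1, parity odd. Final level: S=0, L=5, J=5, parity even.
Parity must change: odd → even — satisfied.
ΔS = 0: S: 1 → 0 — violated.
ΔL = 0, ±1 (not L=0↔0): L: 1 → 5, ΔL = +4 — violated.
ΔJ = 0, ±1 (not J=0↔0): J: 1 → 5, ΔJ = +4 — violated.
Rule(s) violated: ΔS, ΔL, ΔJ.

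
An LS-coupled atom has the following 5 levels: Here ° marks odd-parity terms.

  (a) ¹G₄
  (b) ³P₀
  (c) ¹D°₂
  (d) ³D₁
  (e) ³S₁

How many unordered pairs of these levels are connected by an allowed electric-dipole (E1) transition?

(a)–(b): forbidden (parity, ΔS, ΔL, ΔJ).
(a)–(c): forbidden (ΔL, ΔJ).
(a)–(d): forbidden (parity, ΔS, ΔL, ΔJ).
(a)–(e): forbidden (parity, ΔS, ΔL, ΔJ).
(b)–(c): forbidden (ΔS, ΔJ).
(b)–(d): forbidden (parity).
(b)–(e): forbidden (parity).
(c)–(d): forbidden (ΔS).
(c)–(e): forbidden (ΔS, ΔL).
(d)–(e): forbidden (parity, ΔL).
Allowed pairs: 0 of 10.

0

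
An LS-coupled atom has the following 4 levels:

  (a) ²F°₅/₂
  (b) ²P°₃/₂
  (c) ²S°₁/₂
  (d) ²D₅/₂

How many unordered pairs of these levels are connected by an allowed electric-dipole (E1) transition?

(a)–(b): forbidden (parity, ΔL).
(a)–(c): forbidden (parity, ΔL, ΔJ).
(a)–(d): allowed.
(b)–(c): forbidden (parity).
(b)–(d): allowed.
(c)–(d): forbidden (ΔL, ΔJ).
Allowed pairs: 2 of 6.

2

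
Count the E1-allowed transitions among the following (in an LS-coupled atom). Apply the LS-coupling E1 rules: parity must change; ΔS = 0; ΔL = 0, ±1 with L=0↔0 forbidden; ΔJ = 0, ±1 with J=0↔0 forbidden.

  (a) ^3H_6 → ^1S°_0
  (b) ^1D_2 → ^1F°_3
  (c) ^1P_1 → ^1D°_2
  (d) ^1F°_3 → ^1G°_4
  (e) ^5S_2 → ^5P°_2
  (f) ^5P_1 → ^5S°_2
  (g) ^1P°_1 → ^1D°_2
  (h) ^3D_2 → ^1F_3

4

(a) forbidden (ΔS, ΔL, ΔJ fail)
(b) allowed
(c) allowed
(d) forbidden (parity fails)
(e) allowed
(f) allowed
(g) forbidden (parity fails)
(h) forbidden (parity, ΔS fail)
Total allowed: 4 of 8.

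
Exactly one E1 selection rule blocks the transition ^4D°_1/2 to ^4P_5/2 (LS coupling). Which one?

Parity must change: odd → even — satisfied.
ΔS = 0: S: 3/2 → 3/2 — satisfied.
ΔL = 0, ±1 (not L=0↔0): L: 2 → 1, ΔL = -1 — satisfied.
ΔJ = 0, ±1 (not J=0↔0): J: 1/2 → 5/2, ΔJ = +2 — violated.

the ΔJ = 0, ±1 rule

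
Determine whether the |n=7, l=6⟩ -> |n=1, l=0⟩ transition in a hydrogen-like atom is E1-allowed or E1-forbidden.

forbidden

Initial l = 6, final l = 0, so Δl = -6. E1 requires Δl = ±1: fails.
The transition is electric-dipole forbidden.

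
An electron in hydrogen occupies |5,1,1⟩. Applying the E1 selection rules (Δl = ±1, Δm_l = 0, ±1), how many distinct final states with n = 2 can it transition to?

1

E1 requires Δl = ±1, so l_f ∈ {0, 2}; with 0 ≤ l_f ≤ n_f−1 = 1, the allowed l_f values are {0}.
For l_f = 0: m_f ∈ {m_i−1, m_i, m_i+1} ∩ [−0, 0] = {0} → 1 state.
Total: 1.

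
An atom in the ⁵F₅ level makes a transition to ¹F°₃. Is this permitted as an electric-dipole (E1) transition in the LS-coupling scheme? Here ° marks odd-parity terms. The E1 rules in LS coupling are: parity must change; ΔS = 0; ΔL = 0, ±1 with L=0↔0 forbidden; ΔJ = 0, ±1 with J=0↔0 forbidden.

Parity must change: even → odd — ok.
ΔS = 0: S: 2 → 0 — fails.
ΔL = 0, ±1 (not L=0↔0): L: 3 → 3, ΔL = +0 — ok.
ΔJ = 0, ±1 (not J=0↔0): J: 5 → 3, ΔJ = -2 — fails.
Rule(s) violated: ΔS, ΔJ.

forbidden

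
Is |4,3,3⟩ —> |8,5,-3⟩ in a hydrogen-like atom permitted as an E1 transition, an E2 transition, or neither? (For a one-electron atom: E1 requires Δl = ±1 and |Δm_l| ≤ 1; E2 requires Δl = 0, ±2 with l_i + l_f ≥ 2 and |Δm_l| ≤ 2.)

neither

Δl = 5 − 3 = +2; l_i + l_f = 8.
Δm_l = -6.
E1 (Δl = ±1, |Δm_l| ≤ 1): not satisfied.
E2 (Δl = 0,±2, l_i+l_f ≥ 2, |Δm_l| ≤ 2): not satisfied.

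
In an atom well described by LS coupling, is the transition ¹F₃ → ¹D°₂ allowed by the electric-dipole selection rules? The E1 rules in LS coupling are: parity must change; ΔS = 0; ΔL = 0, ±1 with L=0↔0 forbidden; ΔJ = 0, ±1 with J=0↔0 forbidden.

Reading off the term symbols: S 0→0, L 3→2, J 3→2, parity even→odd.
ΔS = 0: S: 0 → 0 — ✓.
Parity must change: even → odd — ✓.
ΔJ = 0, ±1 (not J=0↔0): J: 3 → 2, ΔJ = -1 — ✓.
ΔL = 0, ±1 (not L=0↔0): L: 3 → 2, ΔL = -1 — ✓.
All four E1 rules are satisfied.

allowed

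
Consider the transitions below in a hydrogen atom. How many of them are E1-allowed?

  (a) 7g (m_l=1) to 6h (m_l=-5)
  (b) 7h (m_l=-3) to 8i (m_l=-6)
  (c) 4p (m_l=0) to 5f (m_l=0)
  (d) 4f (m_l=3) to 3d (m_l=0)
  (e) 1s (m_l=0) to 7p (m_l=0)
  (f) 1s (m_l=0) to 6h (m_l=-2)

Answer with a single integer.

(a) forbidden — Δm_l = -6 (E1 requires Δm_l = 0, ±1)
(b) forbidden — Δm_l = -3 (E1 requires Δm_l = 0, ±1)
(c) forbidden — Δl = +2 (E1 requires Δl = ±1)
(d) forbidden — Δm_l = -3 (E1 requires Δm_l = 0, ±1)
(e) allowed
(f) forbidden — Δl = +5 (E1 requires Δl = ±1); Δm_l = -2 (E1 requires Δm_l = 0, ±1)
Total allowed: 1 of 6.

1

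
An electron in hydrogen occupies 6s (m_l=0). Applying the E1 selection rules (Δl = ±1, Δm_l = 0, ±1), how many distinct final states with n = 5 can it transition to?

3

E1 requires Δl = ±1, so l_f ∈ {-1, 1}; with 0 ≤ l_f ≤ n_f−1 = 4, the allowed l_f values are {1}.
For l_f = 1: m_f ∈ {m_i−1, m_i, m_i+1} ∩ [−1, 1] = {-1, 0, 1} → 3 states.
Total: 3.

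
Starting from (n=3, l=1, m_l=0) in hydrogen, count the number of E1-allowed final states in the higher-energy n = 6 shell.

E1 requires Δl = ±1, so l_f ∈ {0, 2}; with 0 ≤ l_f ≤ n_f−1 = 5, the allowed l_f values are {0, 2}.
For l_f = 0: m_f ∈ {m_i−1, m_i, m_i+1} ∩ [−0, 0] = {0} → 1 state.
For l_f = 2: m_f ∈ {m_i−1, m_i, m_i+1} ∩ [−2, 2] = {-1, 0, 1} → 3 states.
Total: 4.

4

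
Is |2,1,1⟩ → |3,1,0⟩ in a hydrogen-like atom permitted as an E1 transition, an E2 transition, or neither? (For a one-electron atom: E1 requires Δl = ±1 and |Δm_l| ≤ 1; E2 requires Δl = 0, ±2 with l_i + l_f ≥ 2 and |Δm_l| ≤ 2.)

E2

Δl = 1 − 1 = +0; l_i + l_f = 2.
Δm_l = -1.
E1 (Δl = ±1, |Δm_l| ≤ 1): not satisfied.
E2 (Δl = 0,±2, l_i+l_f ≥ 2, |Δm_l| ≤ 2): satisfied.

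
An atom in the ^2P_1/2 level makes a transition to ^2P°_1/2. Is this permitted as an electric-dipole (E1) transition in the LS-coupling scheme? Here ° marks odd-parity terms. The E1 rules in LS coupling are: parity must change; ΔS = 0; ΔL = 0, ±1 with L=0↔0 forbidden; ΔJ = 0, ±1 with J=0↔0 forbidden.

allowed

Parity must change: even → odd — satisfied.
ΔS = 0: S: 1/2 → 1/2 — satisfied.
ΔL = 0, ±1 (not L=0↔0): L: 1 → 1, ΔL = +0 — satisfied.
ΔJ = 0, ±1 (not J=0↔0): J: 1/2 → 1/2, ΔJ = +0 — satisfied.
All four E1 rules are satisfied.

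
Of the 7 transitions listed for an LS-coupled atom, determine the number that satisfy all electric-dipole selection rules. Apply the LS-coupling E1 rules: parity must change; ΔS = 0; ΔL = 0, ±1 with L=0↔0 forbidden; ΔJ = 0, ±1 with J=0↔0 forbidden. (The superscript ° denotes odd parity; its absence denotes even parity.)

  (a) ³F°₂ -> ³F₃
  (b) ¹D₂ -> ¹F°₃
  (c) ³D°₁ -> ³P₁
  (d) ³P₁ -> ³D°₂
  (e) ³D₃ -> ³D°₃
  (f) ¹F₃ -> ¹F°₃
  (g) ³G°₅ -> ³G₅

7

(a) allowed
(b) allowed
(c) allowed
(d) allowed
(e) allowed
(f) allowed
(g) allowed
Total allowed: 7 of 7.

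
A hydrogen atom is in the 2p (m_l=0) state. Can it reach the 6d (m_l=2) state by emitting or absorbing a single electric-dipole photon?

forbidden

Initial l = 1, final l = 2, so Δl = +1. E1 requires Δl = ±1: ✓.
m_l: 0 → 2 (Δm_l = +2). |Δm_l| ≤ 1 ✗.
The transition is electric-dipole forbidden.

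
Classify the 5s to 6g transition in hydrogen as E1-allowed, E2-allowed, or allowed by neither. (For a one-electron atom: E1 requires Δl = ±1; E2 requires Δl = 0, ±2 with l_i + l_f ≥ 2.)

Δl = 4 − 0 = +4; l_i + l_f = 4.
E1 (Δl = ±1): not satisfied.
E2 (Δl = 0,±2, l_i+l_f ≥ 2): not satisfied.

neither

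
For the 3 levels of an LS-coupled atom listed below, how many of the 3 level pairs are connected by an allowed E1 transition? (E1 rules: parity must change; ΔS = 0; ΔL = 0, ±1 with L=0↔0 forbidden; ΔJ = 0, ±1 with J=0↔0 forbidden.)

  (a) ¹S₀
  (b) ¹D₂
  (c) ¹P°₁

2

(a)–(b): forbidden (parity, ΔL, ΔJ).
(a)–(c): allowed.
(b)–(c): allowed.
Allowed pairs: 2 of 3.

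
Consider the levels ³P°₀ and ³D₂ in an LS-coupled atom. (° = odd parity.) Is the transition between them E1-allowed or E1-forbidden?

Reading off the term symbols: S 1→1, L 1→2, J 0→2, parity odd→even.
Parity must change: odd → even — passes.
ΔJ = 0, ±1 (not J=0↔0): J: 0 → 2, ΔJ = +2 — fails.
ΔL = 0, ±1 (not L=0↔0): L: 1 → 2, ΔL = +1 — passes.
ΔS = 0: S: 1 → 1 — passes.
Rule(s) violated: ΔJ.

forbidden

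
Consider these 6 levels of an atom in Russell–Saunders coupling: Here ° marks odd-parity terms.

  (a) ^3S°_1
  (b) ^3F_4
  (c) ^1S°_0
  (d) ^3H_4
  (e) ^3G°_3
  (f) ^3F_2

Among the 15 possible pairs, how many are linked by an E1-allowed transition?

(a)–(b): forbidden (ΔL, ΔJ).
(a)–(c): forbidden (parity, ΔS, ΔL).
(a)–(d): forbidden (ΔL, ΔJ).
(a)–(e): forbidden (parity, ΔL, ΔJ).
(a)–(f): forbidden (ΔL).
(b)–(c): forbidden (ΔS, ΔL, ΔJ).
(b)–(d): forbidden (parity, ΔL).
(b)–(e): allowed.
(b)–(f): forbidden (parity, ΔJ).
(c)–(d): forbidden (ΔS, ΔL, ΔJ).
(c)–(e): forbidden (parity, ΔS, ΔL, ΔJ).
(c)–(f): forbidden (ΔS, ΔL, ΔJ).
(d)–(e): allowed.
(d)–(f): forbidden (parity, ΔL, ΔJ).
(e)–(f): allowed.
Allowed pairs: 3 of 15.

3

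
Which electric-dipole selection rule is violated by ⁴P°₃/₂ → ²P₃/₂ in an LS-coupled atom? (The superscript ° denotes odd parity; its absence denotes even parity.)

Parity must change: odd → even — ok.
ΔS = 0: S: 3/2 → 1/2 — fails.
ΔL = 0, ±1 (not L=0↔0): L: 1 → 1, ΔL = +0 — ok.
ΔJ = 0, ±1 (not J=0↔0): J: 3/2 → 3/2, ΔJ = +0 — ok.

the ΔS = 0 rule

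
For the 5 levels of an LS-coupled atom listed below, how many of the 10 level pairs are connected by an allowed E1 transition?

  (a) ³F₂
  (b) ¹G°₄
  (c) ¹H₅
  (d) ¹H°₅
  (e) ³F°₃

3

(a)–(b): forbidden (ΔS, ΔJ).
(a)–(c): forbidden (parity, ΔS, ΔL, ΔJ).
(a)–(d): forbidden (ΔS, ΔL, ΔJ).
(a)–(e): allowed.
(b)–(c): allowed.
(b)–(d): forbidden (parity).
(b)–(e): forbidden (parity, ΔS).
(c)–(d): allowed.
(c)–(e): forbidden (ΔS, ΔL, ΔJ).
(d)–(e): forbidden (parity, ΔS, ΔL, ΔJ).
Allowed pairs: 3 of 10.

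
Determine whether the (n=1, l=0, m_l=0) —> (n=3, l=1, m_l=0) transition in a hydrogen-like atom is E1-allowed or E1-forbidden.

Initial l = 0, final l = 1, so Δl = +1. E1 requires Δl = ±1: passes.
Δm_l = 0 − (0) = +0. E1 requires Δm_l = 0, ±1: passes.
All E1 selection rules are satisfied.

allowed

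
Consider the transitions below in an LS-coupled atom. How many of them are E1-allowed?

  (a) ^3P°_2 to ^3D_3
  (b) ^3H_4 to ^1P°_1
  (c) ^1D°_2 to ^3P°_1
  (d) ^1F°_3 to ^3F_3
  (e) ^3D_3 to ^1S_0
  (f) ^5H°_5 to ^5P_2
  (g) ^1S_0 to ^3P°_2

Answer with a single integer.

1

(a) allowed
(b) forbidden (ΔS, ΔL, ΔJ fail)
(c) forbidden (parity, ΔS fail)
(d) forbidden (ΔS fails)
(e) forbidden (parity, ΔS, ΔL, ΔJ fail)
(f) forbidden (ΔL, ΔJ fail)
(g) forbidden (ΔS, ΔJ fail)
Total allowed: 1 of 7.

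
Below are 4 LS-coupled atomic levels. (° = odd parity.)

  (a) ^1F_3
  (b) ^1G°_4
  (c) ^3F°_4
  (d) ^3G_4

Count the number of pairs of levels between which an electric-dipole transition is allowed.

(a)–(b): allowed.
(a)–(c): forbidden (ΔS).
(a)–(d): forbidden (parity, ΔS).
(b)–(c): forbidden (parity, ΔS).
(b)–(d): forbidden (ΔS).
(c)–(d): allowed.
Allowed pairs: 2 of 6.

2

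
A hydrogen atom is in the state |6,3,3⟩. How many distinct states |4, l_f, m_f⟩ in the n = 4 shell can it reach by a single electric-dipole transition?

1

E1 requires Δl = ±1, so l_f ∈ {2, 4}; with 0 ≤ l_f ≤ n_f−1 = 3, the allowed l_f values are {2}.
For l_f = 2: m_f ∈ {m_i−1, m_i, m_i+1} ∩ [−2, 2] = {2} → 1 state.
Total: 1.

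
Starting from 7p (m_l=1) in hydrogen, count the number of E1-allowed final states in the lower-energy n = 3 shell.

E1 requires Δl = ±1, so l_f ∈ {0, 2}; with 0 ≤ l_f ≤ n_f−1 = 2, the allowed l_f values are {0, 2}.
For l_f = 0: m_f ∈ {m_i−1, m_i, m_i+1} ∩ [−0, 0] = {0} → 1 state.
For l_f = 2: m_f ∈ {m_i−1, m_i, m_i+1} ∩ [−2, 2] = {0, 1, 2} → 3 states.
Total: 4.

4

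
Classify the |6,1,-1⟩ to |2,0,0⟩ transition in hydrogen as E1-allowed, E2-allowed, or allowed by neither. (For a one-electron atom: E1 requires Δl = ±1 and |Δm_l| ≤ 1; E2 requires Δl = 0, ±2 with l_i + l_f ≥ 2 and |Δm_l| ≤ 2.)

Δl = 0 − 1 = -1; l_i + l_f = 1.
Δm_l = +1.
E1 (Δl = ±1, |Δm_l| ≤ 1): satisfied.
E2 (Δl = 0,±2, l_i+l_f ≥ 2, |Δm_l| ≤ 2): not satisfied.

E1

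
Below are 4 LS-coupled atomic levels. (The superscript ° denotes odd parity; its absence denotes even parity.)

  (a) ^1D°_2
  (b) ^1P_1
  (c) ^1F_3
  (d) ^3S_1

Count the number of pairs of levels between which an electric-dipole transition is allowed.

(a)–(b): allowed.
(a)–(c): allowed.
(a)–(d): forbidden (ΔS, ΔL).
(b)–(c): forbidden (parity, ΔL, ΔJ).
(b)–(d): forbidden (parity, ΔS).
(c)–(d): forbidden (parity, ΔS, ΔL, ΔJ).
Allowed pairs: 2 of 6.

2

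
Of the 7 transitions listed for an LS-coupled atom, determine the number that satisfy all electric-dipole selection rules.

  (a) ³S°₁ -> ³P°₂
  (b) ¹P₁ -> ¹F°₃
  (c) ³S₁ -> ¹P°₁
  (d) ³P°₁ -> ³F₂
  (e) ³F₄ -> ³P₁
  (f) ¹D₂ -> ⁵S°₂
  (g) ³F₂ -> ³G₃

0

(a) forbidden (parity fails)
(b) forbidden (ΔL, ΔJ fail)
(c) forbidden (ΔS fails)
(d) forbidden (ΔL fails)
(e) forbidden (parity, ΔL, ΔJ fail)
(f) forbidden (ΔS, ΔL fail)
(g) forbidden (parity fails)
Total allowed: 0 of 7.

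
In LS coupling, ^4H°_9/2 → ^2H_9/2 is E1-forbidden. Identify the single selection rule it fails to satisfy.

the ΔS = 0 rule

Reading off the term symbols: S 3/2→1/2, L 5→5, J 9/2→9/2, parity odd→even.
Parity must change: odd → even — satisfied.
ΔS = 0: S: 3/2 → 1/2 — violated.
ΔL = 0, ±1 (not L=0↔0): L: 5 → 5, ΔL = +0 — satisfied.
ΔJ = 0, ±1 (not J=0↔0): J: 9/2 → 9/2, ΔJ = +0 — satisfied.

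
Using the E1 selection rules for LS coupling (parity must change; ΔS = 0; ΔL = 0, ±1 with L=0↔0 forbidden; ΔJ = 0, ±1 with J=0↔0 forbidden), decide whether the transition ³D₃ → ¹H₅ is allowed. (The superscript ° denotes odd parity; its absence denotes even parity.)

forbidden

Initial level: S=1, L=2, J=3, parity even. Final level: S=0, L=5, J=5, parity even.
Parity must change: even → even — ✗.
ΔS = 0: S: 1 → 0 — ✗.
ΔL = 0, ±1 (not L=0↔0): L: 2 → 5, ΔL = +3 — ✗.
ΔJ = 0, ±1 (not J=0↔0): J: 3 → 5, ΔJ = +2 — ✗.
Rule(s) violated: parity, ΔS, ΔL, ΔJ.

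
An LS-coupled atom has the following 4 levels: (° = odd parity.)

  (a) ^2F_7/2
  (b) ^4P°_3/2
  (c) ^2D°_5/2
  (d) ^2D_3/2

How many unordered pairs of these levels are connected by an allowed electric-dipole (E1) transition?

(a)–(b): forbidden (ΔS, ΔL, ΔJ).
(a)–(c): allowed.
(a)–(d): forbidden (parity, ΔJ).
(b)–(c): forbidden (parity, ΔS).
(b)–(d): forbidden (ΔS).
(c)–(d): allowed.
Allowed pairs: 2 of 6.

2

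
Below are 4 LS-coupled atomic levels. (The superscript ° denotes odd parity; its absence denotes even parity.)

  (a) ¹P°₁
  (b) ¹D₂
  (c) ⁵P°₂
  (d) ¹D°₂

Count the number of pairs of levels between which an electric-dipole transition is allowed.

2

(a)–(b): allowed.
(a)–(c): forbidden (parity, ΔS).
(a)–(d): forbidden (parity).
(b)–(c): forbidden (ΔS).
(b)–(d): allowed.
(c)–(d): forbidden (parity, ΔS).
Allowed pairs: 2 of 6.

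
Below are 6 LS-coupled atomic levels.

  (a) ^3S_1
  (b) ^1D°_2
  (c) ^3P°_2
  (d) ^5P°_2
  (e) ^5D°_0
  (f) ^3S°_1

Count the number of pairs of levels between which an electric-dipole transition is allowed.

(a)–(b): forbidden (ΔS, ΔL).
(a)–(c): allowed.
(a)–(d): forbidden (ΔS).
(a)–(e): forbidden (ΔS, ΔL).
(a)–(f): forbidden (ΔL).
(b)–(c): forbidden (parity, ΔS).
(b)–(d): forbidden (parity, ΔS).
(b)–(e): forbidden (parity, ΔS, ΔJ).
(b)–(f): forbidden (parity, ΔS, ΔL).
(c)–(d): forbidden (parity, ΔS).
(c)–(e): forbidden (parity, ΔS, ΔJ).
(c)–(f): forbidden (parity).
(d)–(e): forbidden (parity, ΔJ).
(d)–(f): forbidden (parity, ΔS).
(e)–(f): forbidden (parity, ΔS, ΔL).
Allowed pairs: 1 of 15.

1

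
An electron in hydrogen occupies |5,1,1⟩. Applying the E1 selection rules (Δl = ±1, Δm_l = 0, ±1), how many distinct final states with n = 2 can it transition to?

E1 requires Δl = ±1, so l_f ∈ {0, 2}; with 0 ≤ l_f ≤ n_f−1 = 1, the allowed l_f values are {0}.
For l_f = 0: m_f ∈ {m_i−1, m_i, m_i+1} ∩ [−0, 0] = {0} → 1 state.
Total: 1.

1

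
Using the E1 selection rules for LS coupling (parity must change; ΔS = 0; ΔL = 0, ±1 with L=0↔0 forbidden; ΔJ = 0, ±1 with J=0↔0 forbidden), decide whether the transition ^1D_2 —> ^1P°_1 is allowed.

allowed

Initial level: S=0, L=2, J=2, parity even. Final level: S=0, L=1, J=1, parity odd.
Parity must change: even → odd — ok.
ΔS = 0: S: 0 → 0 — ok.
ΔL = 0, ±1 (not L=0↔0): L: 2 → 1, ΔL = -1 — ok.
ΔJ = 0, ±1 (not J=0↔0): J: 2 → 1, ΔJ = -1 — ok.
All four E1 rules are satisfied.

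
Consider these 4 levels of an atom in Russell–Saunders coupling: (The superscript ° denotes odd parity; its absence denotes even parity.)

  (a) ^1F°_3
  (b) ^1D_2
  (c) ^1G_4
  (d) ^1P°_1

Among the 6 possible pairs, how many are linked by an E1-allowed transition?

3

(a)–(b): allowed.
(a)–(c): allowed.
(a)–(d): forbidden (parity, ΔL, ΔJ).
(b)–(c): forbidden (parity, ΔL, ΔJ).
(b)–(d): allowed.
(c)–(d): forbidden (ΔL, ΔJ).
Allowed pairs: 3 of 6.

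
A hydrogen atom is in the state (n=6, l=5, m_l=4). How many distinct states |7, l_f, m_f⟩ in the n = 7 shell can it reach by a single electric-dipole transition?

E1 requires Δl = ±1, so l_f ∈ {4, 6}; with 0 ≤ l_f ≤ n_f−1 = 6, the allowed l_f values are {4, 6}.
For l_f = 4: m_f ∈ {m_i−1, m_i, m_i+1} ∩ [−4, 4] = {3, 4} → 2 states.
For l_f = 6: m_f ∈ {m_i−1, m_i, m_i+1} ∩ [−6, 6] = {3, 4, 5} → 3 states.
Total: 5.

5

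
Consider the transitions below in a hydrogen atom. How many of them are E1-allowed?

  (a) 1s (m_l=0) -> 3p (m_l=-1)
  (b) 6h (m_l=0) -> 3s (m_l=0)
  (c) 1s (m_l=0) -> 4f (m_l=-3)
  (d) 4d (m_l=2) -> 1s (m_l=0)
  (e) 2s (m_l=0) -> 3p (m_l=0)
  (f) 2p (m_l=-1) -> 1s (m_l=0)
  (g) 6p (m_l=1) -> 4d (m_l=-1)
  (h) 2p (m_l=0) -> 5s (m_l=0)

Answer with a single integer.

4

(a) allowed
(b) forbidden — Δl = -5 (E1 requires Δl = ±1)
(c) forbidden — Δl = +3 (E1 requires Δl = ±1); Δm_l = -3 (E1 requires Δm_l = 0, ±1)
(d) forbidden — Δl = -2 (E1 requires Δl = ±1); Δm_l = -2 (E1 requires Δm_l = 0, ±1)
(e) allowed
(f) allowed
(g) forbidden — Δm_l = -2 (E1 requires Δm_l = 0, ±1)
(h) allowed
Total allowed: 4 of 8.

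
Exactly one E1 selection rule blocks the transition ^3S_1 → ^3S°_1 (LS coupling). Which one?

Initial level: S=1, L=0, J=1, parity even. Final level: S=1, L=0, J=1, parity odd.
Parity must change: even → odd — satisfied.
ΔS = 0: S: 1 → 1 — satisfied.
ΔL = 0, ±1 (not L=0↔0): L: 0 → 0, ΔL = +0 — violated.
ΔJ = 0, ±1 (not J=0↔0): J: 1 → 1, ΔJ = +0 — satisfied.

the L=0 ↔ L=0 exclusion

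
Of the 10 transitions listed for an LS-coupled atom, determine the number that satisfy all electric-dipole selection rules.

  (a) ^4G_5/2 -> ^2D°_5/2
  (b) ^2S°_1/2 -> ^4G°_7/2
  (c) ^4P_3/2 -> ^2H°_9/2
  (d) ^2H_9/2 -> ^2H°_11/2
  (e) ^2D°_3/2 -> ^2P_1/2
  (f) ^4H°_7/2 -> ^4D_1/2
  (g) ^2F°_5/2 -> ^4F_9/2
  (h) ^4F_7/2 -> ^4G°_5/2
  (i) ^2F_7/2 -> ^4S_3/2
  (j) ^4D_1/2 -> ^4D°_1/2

(a) forbidden (ΔS, ΔL fail)
(b) forbidden (parity, ΔS, ΔL, ΔJ fail)
(c) forbidden (ΔS, ΔL, ΔJ fail)
(d) allowed
(e) allowed
(f) forbidden (ΔL, ΔJ fail)
(g) forbidden (ΔS, ΔJ fail)
(h) allowed
(i) forbidden (parity, ΔS, ΔL, ΔJ fail)
(j) allowed
Total allowed: 4 of 10.

4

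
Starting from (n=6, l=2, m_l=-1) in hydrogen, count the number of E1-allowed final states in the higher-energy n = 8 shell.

5

E1 requires Δl = ±1, so l_f ∈ {1, 3}; with 0 ≤ l_f ≤ n_f−1 = 7, the allowed l_f values are {1, 3}.
For l_f = 1: m_f ∈ {m_i−1, m_i, m_i+1} ∩ [−1, 1] = {-1, 0} → 2 states.
For l_f = 3: m_f ∈ {m_i−1, m_i, m_i+1} ∩ [−3, 3] = {-2, -1, 0} → 3 states.
Total: 5.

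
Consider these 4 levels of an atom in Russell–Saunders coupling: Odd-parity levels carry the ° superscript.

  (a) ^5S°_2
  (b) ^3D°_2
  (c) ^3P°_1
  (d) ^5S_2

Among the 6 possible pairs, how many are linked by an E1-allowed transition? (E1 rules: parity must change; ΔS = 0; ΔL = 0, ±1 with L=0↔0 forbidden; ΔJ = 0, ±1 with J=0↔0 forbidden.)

0

(a)–(b): forbidden (parity, ΔS, ΔL).
(a)–(c): forbidden (parity, ΔS).
(a)–(d): forbidden (ΔL).
(b)–(c): forbidden (parity).
(b)–(d): forbidden (ΔS, ΔL).
(c)–(d): forbidden (ΔS).
Allowed pairs: 0 of 6.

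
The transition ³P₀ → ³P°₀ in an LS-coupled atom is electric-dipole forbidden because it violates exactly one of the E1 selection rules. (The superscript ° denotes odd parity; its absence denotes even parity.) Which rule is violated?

the J=0 ↔ J=0 exclusion

Initial level: S=1, L=1, J=0, parity even. Final level: S=1, L=1, J=0, parity odd.
Parity must change: even → odd — satisfied.
ΔS = 0: S: 1 → 1 — satisfied.
ΔL = 0, ±1 (not L=0↔0): L: 1 → 1, ΔL = +0 — satisfied.
ΔJ = 0, ±1 (not J=0↔0): J: 0 → 0, ΔJ = +0 — violated.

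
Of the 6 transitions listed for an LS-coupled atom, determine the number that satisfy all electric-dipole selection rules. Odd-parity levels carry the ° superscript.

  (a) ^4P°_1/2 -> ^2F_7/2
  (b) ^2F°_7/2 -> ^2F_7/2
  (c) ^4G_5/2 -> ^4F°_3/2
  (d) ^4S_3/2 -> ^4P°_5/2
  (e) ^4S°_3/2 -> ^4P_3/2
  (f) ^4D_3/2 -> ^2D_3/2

(a) forbidden (ΔS, ΔL, ΔJ fail)
(b) allowed
(c) allowed
(d) allowed
(e) allowed
(f) forbidden (parity, ΔS fail)
Total allowed: 4 of 6.

4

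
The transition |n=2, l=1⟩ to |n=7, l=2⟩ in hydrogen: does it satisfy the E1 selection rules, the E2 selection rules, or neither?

Δl = 2 − 1 = +1; l_i + l_f = 3.
E1 (Δl = ±1): satisfied.
E2 (Δl = 0,±2, l_i+l_f ≥ 2): not satisfied.

E1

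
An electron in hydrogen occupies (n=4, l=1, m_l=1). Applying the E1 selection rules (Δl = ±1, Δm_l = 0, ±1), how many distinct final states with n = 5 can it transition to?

4

E1 requires Δl = ±1, so l_f ∈ {0, 2}; with 0 ≤ l_f ≤ n_f−1 = 4, the allowed l_f values are {0, 2}.
For l_f = 0: m_f ∈ {m_i−1, m_i, m_i+1} ∩ [−0, 0] = {0} → 1 state.
For l_f = 2: m_f ∈ {m_i−1, m_i, m_i+1} ∩ [−2, 2] = {0, 1, 2} → 3 states.
Total: 4.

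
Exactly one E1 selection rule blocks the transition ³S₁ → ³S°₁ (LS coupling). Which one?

the L=0 ↔ L=0 exclusion

Parity must change: even → odd — ✓.
ΔS = 0: S: 1 → 1 — ✓.
ΔL = 0, ±1 (not L=0↔0): L: 0 → 0, ΔL = +0 — ✗.
ΔJ = 0, ±1 (not J=0↔0): J: 1 → 1, ΔJ = +0 — ✓.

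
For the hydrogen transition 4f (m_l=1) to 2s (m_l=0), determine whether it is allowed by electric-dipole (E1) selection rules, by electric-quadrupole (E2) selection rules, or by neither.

neither

Δl = 0 − 3 = -3; l_i + l_f = 3.
Δm_l = -1.
E1 (Δl = ±1, |Δm_l| ≤ 1): not satisfied.
E2 (Δl = 0,±2, l_i+l_f ≥ 2, |Δm_l| ≤ 2): not satisfied.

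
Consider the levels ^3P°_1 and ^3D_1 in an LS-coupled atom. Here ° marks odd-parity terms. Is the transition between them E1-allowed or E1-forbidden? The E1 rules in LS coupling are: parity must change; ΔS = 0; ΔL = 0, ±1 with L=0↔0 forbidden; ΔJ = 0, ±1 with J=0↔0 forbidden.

ΔL = 0, ±1 (not L=0↔0): L: 1 → 2, ΔL = +1 — ✓.
ΔS = 0: S: 1 → 1 — ✓.
Parity must change: odd → even — ✓.
ΔJ = 0, ±1 (not J=0↔0): J: 1 → 1, ΔJ = +0 — ✓.
All four E1 rules are satisfied.

allowed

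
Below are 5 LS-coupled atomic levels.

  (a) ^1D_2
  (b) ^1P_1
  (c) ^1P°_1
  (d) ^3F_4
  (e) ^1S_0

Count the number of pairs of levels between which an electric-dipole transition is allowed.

3

(a)–(b): forbidden (parity).
(a)–(c): allowed.
(a)–(d): forbidden (parity, ΔS, ΔJ).
(a)–(e): forbidden (parity, ΔL, ΔJ).
(b)–(c): allowed.
(b)–(d): forbidden (parity, ΔS, ΔL, ΔJ).
(b)–(e): forbidden (parity).
(c)–(d): forbidden (ΔS, ΔL, ΔJ).
(c)–(e): allowed.
(d)–(e): forbidden (parity, ΔS, ΔL, ΔJ).
Allowed pairs: 3 of 10.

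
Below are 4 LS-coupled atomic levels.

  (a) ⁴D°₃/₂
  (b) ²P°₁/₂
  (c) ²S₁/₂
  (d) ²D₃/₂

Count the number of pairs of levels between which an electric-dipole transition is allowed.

(a)–(b): forbidden (parity, ΔS).
(a)–(c): forbidden (ΔS, ΔL).
(a)–(d): forbidden (ΔS).
(b)–(c): allowed.
(b)–(d): allowed.
(c)–(d): forbidden (parity, ΔL).
Allowed pairs: 2 of 6.

2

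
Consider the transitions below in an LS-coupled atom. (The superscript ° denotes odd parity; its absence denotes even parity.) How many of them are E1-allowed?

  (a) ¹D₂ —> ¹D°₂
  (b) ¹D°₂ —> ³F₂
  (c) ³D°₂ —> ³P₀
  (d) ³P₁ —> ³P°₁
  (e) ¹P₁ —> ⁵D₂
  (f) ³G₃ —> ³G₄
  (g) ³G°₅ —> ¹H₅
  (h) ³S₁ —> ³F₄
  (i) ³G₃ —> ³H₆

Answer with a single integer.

2

(a) allowed
(b) forbidden (ΔS fails)
(c) forbidden (ΔJ fails)
(d) allowed
(e) forbidden (parity, ΔS fail)
(f) forbidden (parity fails)
(g) forbidden (ΔS fails)
(h) forbidden (parity, ΔL, ΔJ fail)
(i) forbidden (parity, ΔJ fail)
Total allowed: 2 of 9.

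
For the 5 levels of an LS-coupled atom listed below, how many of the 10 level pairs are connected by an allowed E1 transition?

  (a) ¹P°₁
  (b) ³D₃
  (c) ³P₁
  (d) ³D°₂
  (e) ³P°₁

3

(a)–(b): forbidden (ΔS, ΔJ).
(a)–(c): forbidden (ΔS).
(a)–(d): forbidden (parity, ΔS).
(a)–(e): forbidden (parity, ΔS).
(b)–(c): forbidden (parity, ΔJ).
(b)–(d): allowed.
(b)–(e): forbidden (ΔJ).
(c)–(d): allowed.
(c)–(e): allowed.
(d)–(e): forbidden (parity).
Allowed pairs: 3 of 10.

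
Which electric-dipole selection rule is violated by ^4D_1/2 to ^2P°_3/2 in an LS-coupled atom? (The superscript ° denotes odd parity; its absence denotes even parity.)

Reading off the term symbols: S 3/2→1/2, L 2→1, J 1/2→3/2, parity even→odd.
ΔL = 0, ±1 (not L=0↔0): L: 2 → 1, ΔL = -1 — satisfied.
ΔS = 0: S: 3/2 → 1/2 — violated.
Parity must change: even → odd — satisfied.
ΔJ = 0, ±1 (not J=0↔0): J: 1/2 → 3/2, ΔJ = +1 — satisfied.

the ΔS = 0 rule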